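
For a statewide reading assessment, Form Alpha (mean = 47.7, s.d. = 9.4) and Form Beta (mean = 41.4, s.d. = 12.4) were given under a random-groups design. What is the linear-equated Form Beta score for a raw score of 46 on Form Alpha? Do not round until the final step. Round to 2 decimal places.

Linear equating: y = (SD_Y/SD_X)(x − M_X) + M_Y
y = (12.4/9.4)(46 − 47.7) + 41.4
y = 1.319149 × -1.7 + 41.4 = -2.2426 + 41.4 = 39.16

39.16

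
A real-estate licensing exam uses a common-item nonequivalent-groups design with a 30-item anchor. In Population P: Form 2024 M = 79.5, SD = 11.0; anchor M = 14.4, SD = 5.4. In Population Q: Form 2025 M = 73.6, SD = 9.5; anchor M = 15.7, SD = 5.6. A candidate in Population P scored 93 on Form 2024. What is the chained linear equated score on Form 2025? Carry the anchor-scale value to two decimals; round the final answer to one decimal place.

Form 2024 → anchor (Population P): v = (5.4/11.0)(93 − 79.5) + 14.4 = 21.03
anchor → Form 2025 (Population Q): y = (9.5/5.6)(21.03 − 15.7) + 73.6 = 82.6

82.6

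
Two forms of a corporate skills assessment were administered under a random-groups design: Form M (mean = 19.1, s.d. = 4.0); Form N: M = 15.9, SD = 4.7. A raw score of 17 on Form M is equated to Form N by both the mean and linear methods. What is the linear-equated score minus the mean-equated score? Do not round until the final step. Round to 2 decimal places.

Mean-equated: 17 + (15.9 − 19.1) = 13.80
Linear-equated: (4.7/4.0)(17 − 19.1) + 15.9 = 13.432
Difference = 13.432 − 13.80 = -0.37

-0.37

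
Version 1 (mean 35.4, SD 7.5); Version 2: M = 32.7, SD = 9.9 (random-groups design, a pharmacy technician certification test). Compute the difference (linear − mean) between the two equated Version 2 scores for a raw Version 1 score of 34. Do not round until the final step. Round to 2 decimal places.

Mean-equated: 34 + (32.7 − 35.4) = 31.30
Linear-equated: (9.9/7.5)(34 − 35.4) + 32.7 = 30.852
Difference = 30.852 − 31.30 = -0.45

-0.45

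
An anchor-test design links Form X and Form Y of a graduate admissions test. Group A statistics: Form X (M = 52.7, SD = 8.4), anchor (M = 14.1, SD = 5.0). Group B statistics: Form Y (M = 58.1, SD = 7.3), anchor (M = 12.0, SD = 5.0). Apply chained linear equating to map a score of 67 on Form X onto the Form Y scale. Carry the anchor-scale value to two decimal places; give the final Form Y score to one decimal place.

73.6

Form X → anchor (Group A): v = (5.0/8.4)(67 − 52.7) + 14.1 = 22.61
anchor → Form Y (Group B): y = (7.3/5.0)(22.61 − 12.0) + 58.1 = 73.6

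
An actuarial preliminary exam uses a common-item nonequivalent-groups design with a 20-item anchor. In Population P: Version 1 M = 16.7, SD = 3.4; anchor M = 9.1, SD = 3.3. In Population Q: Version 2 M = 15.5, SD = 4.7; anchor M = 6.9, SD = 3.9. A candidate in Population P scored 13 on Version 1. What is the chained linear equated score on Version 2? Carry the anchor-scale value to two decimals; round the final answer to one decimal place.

Version 1 → anchor (Population P): v = (3.3/3.4)(13 − 16.7) + 9.1 = 5.51
anchor → Version 2 (Population Q): y = (4.7/3.9)(5.51 − 6.9) + 15.5 = 13.8

13.8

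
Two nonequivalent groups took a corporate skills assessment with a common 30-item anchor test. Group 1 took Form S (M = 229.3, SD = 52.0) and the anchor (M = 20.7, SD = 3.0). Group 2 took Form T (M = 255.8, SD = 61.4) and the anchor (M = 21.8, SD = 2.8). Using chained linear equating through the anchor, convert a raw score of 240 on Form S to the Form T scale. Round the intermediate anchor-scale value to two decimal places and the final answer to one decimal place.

Form S → anchor (Group 1): v = (3.0/52.0)(240 − 229.3) + 20.7 = 21.32
anchor → Form T (Group 2): y = (61.4/2.8)(21.32 − 21.8) + 255.8 = 245.3

245.3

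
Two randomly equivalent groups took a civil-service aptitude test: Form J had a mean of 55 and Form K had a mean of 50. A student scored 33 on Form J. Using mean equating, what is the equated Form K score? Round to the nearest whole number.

28

Mean equating: y = x + (M_Y − M_X) = 33 + (50 − 55) = 28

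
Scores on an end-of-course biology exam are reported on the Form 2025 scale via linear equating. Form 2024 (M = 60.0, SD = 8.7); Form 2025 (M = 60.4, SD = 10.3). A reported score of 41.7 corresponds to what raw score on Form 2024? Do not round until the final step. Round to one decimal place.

44.2

Invert y = (SD_Y/SD_X)(x − M_X) + M_Y:
x = (SD_X/SD_Y)(y − M_Y) + M_X = (8.7/10.3)(41.7 − 60.4) + 60.0
x = 0.844660 × -18.700 + 60.0 = 44.2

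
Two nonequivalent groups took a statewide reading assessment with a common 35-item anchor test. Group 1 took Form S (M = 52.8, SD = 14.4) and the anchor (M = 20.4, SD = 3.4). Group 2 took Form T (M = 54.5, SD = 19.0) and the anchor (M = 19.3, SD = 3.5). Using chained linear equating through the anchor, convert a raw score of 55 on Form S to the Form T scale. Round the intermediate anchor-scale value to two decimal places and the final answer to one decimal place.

Form S → anchor (Group 1): v = (3.4/14.4)(55 − 52.8) + 20.4 = 20.92
anchor → Form T (Group 2): y = (19.0/3.5)(20.92 − 19.3) + 54.5 = 63.3

63.3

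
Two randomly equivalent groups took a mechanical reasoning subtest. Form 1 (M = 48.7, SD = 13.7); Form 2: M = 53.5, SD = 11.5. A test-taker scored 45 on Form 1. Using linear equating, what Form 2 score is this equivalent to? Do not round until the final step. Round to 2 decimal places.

50.39

Linear equating: y = (SD_Y/SD_X)(x − M_X) + M_Y
y = (11.5/13.7)(45 − 48.7) + 53.5
y = 0.839416 × -3.7 + 53.5 = -3.1058 + 53.5 = 50.39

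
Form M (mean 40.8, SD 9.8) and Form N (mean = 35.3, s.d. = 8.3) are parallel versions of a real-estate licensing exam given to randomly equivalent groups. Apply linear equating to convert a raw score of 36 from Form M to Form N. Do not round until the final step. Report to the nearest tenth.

31.2

Linear equating: y = (SD_Y/SD_X)(x − M_X) + M_Y
y = (8.3/9.8)(36 − 40.8) + 35.3
y = 0.846939 × -4.8 + 35.3 = -4.0653 + 35.3 = 31.2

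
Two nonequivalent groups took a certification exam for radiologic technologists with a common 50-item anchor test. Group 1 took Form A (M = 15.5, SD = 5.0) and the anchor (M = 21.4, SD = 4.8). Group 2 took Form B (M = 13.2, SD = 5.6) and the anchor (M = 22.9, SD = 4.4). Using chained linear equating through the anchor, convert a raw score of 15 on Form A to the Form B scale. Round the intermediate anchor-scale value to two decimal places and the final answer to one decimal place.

Form A → anchor (Group 1): v = (4.8/5.0)(15 − 15.5) + 21.4 = 20.92
anchor → Form B (Group 2): y = (5.6/4.4)(20.92 − 22.9) + 13.2 = 10.7

10.7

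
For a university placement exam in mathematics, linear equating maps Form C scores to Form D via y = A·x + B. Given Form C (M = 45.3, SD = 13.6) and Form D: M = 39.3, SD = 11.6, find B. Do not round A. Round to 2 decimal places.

A = SD_Y / SD_X = 11.6 / 13.6 = 0.852941
B = M_Y − A·M_X = 39.3 − 0.852941 × 45.3 = 0.66

0.66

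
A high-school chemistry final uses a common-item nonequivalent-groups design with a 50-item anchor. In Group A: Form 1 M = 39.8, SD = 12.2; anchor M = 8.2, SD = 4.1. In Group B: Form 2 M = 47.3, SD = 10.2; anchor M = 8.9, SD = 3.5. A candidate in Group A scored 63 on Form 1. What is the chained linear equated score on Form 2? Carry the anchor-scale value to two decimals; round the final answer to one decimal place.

Form 1 → anchor (Group A): v = (4.1/12.2)(63 − 39.8) + 8.2 = 16.00
anchor → Form 2 (Group B): y = (10.2/3.5)(16.00 − 8.9) + 47.3 = 68.0

68.0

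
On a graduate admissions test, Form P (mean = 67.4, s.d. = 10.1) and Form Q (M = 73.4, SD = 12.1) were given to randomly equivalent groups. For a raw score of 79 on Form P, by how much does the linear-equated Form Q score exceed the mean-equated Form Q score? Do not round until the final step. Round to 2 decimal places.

Mean-equated: 79 + (73.4 − 67.4) = 85.00
Linear-equated: (12.1/10.1)(79 − 67.4) + 73.4 = 87.297
Difference = 87.297 − 85.00 = 2.30

2.30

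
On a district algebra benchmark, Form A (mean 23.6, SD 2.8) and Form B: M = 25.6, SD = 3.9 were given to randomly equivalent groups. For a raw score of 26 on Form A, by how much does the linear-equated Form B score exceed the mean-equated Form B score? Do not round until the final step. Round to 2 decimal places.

0.94

Mean-equated: 26 + (25.6 − 23.6) = 28.00
Linear-equated: (3.9/2.8)(26 − 23.6) + 25.6 = 28.943
Difference = 28.943 − 28.00 = 0.94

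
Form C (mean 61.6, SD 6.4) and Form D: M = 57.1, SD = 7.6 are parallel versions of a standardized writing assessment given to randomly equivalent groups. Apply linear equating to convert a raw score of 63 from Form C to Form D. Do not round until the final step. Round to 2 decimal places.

58.76

Linear equating: y = (SD_Y/SD_X)(x − M_X) + M_Y
y = (7.6/6.4)(63 − 61.6) + 57.1
y = 1.187500 × 1.4 + 57.1 = 1.6625 + 57.1 = 58.76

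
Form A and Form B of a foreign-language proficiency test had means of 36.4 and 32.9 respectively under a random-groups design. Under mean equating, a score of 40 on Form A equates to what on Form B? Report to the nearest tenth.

36.5

Mean equating: y = x + (M_Y − M_X) = 40 + (32.9 − 36.4) = 36.5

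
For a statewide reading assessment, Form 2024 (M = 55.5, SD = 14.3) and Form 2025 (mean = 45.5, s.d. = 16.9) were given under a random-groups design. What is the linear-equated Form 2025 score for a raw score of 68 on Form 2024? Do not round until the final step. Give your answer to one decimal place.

Linear equating: y = (SD_Y/SD_X)(x − M_X) + M_Y
y = (16.9/14.3)(68 − 55.5) + 45.5
y = 1.181818 × 12.5 + 45.5 = 14.7727 + 45.5 = 60.3

60.3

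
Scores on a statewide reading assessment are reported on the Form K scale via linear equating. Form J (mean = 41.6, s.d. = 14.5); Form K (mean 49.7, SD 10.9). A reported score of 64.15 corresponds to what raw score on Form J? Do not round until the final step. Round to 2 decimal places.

60.82

Invert y = (SD_Y/SD_X)(x − M_X) + M_Y:
x = (SD_X/SD_Y)(y − M_Y) + M_X = (14.5/10.9)(64.15 − 49.7) + 41.6
x = 1.330275 × 14.450 + 41.6 = 60.82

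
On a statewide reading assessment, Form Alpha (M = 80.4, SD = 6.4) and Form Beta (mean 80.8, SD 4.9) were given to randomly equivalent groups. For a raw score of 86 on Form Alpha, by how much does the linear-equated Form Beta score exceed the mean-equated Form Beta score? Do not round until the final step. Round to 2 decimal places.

-1.31

Mean-equated: 86 + (80.8 − 80.4) = 86.40
Linear-equated: (4.9/6.4)(86 − 80.4) + 80.8 = 85.087
Difference = 85.087 − 86.40 = -1.31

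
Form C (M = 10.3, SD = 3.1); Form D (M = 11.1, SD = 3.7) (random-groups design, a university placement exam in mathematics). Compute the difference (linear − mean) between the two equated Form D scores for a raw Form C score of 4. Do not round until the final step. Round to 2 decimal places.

Mean-equated: 4 + (11.1 − 10.3) = 4.80
Linear-equated: (3.7/3.1)(4 − 10.3) + 11.1 = 3.581
Difference = 3.581 − 4.80 = -1.22

-1.22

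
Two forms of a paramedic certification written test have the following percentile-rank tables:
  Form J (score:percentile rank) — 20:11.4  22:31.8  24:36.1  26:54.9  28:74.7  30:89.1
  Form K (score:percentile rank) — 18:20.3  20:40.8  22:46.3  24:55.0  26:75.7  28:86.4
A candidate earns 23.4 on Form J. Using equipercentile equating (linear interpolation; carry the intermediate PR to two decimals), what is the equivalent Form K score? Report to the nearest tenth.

19.4

PR of 23.4 on Form J: 31.8 + (23.4 − 22)/(24 − 22) × (36.1 − 31.8) = 34.81
On Form K, PR 34.81 falls between score 18 (PR 20.3) and 20 (PR 40.8).
Interpolate: 18 + (34.81 − 20.3)/(40.8 − 20.3) × (20 − 18) = 19.4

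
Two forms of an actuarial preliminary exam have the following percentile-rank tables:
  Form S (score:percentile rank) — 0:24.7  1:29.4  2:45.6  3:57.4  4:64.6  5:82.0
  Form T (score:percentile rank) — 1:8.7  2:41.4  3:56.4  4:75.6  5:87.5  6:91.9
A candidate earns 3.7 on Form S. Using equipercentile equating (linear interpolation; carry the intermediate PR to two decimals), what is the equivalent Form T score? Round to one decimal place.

3.3

PR of 3.7 on Form S: 57.4 + (3.7 − 3)/(4 − 3) × (64.6 − 57.4) = 62.44
On Form T, PR 62.44 falls between score 3 (PR 56.4) and 4 (PR 75.6).
Interpolate: 3 + (62.44 − 56.4)/(75.6 − 56.4) × (4 − 3) = 3.3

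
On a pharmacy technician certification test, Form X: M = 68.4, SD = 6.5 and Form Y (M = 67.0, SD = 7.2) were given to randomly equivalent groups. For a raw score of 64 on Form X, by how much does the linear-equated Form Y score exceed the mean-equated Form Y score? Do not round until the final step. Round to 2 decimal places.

Mean-equated: 64 + (67.0 − 68.4) = 62.60
Linear-equated: (7.2/6.5)(64 − 68.4) + 67.0 = 62.126
Difference = 62.126 − 62.60 = -0.47

-0.47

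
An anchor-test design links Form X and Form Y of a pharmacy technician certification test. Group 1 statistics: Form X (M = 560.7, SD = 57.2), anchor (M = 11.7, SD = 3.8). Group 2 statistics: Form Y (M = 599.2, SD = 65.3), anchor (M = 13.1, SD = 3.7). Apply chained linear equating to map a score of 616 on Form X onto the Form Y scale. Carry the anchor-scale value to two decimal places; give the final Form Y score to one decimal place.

Form X → anchor (Group 1): v = (3.8/57.2)(616 − 560.7) + 11.7 = 15.37
anchor → Form Y (Group 2): y = (65.3/3.7)(15.37 − 13.1) + 599.2 = 639.3

639.3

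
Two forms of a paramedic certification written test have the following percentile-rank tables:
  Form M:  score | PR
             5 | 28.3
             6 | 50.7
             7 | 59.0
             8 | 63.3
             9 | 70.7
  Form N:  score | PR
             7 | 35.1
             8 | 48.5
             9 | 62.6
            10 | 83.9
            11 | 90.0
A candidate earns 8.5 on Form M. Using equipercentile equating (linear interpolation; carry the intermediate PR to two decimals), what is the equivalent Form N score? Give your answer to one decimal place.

PR of 8.5 on Form M: 63.3 + (8.5 − 8)/(9 − 8) × (70.7 − 63.3) = 67.00
On Form N, PR 67.00 falls between score 9 (PR 62.6) and 10 (PR 83.9).
Interpolate: 9 + (67.00 − 62.6)/(83.9 − 62.6) × (10 − 9) = 9.2

9.2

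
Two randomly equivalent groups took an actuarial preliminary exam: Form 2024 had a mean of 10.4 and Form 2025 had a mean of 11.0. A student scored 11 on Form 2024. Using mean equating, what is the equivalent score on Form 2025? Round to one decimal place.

Mean equating: y = x + (M_Y − M_X) = 11 + (11.0 − 10.4) = 11.6

11.6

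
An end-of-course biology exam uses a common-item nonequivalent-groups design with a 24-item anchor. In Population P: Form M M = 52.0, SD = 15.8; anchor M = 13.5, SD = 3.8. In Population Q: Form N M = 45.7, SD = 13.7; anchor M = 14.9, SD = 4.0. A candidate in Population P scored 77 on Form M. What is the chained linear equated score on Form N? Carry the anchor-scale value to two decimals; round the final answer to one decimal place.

61.5

Form M → anchor (Population P): v = (3.8/15.8)(77 − 52.0) + 13.5 = 19.51
anchor → Form N (Population Q): y = (13.7/4.0)(19.51 − 14.9) + 45.7 = 61.5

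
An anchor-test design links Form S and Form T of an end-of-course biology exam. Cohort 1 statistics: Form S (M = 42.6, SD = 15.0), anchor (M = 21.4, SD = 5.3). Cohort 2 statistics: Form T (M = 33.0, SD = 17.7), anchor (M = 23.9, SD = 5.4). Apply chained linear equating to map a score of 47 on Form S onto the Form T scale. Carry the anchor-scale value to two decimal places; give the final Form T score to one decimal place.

29.9

Form S → anchor (Cohort 1): v = (5.3/15.0)(47 − 42.6) + 21.4 = 22.95
anchor → Form T (Cohort 2): y = (17.7/5.4)(22.95 − 23.9) + 33.0 = 29.9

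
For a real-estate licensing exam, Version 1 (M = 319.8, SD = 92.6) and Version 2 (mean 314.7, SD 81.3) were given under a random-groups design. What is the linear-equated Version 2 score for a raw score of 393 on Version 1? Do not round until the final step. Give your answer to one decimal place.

Linear equating: y = (SD_Y/SD_X)(x − M_X) + M_Y
y = (81.3/92.6)(393 − 319.8) + 314.7
y = 0.877970 × 73.2 + 314.7 = 64.2674 + 314.7 = 379.0

379.0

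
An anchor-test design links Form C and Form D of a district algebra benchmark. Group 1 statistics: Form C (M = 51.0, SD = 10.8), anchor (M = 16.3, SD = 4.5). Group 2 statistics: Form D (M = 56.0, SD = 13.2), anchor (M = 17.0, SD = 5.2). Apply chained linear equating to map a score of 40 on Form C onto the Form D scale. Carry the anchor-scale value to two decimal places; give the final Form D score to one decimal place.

Form C → anchor (Group 1): v = (4.5/10.8)(40 − 51.0) + 16.3 = 11.72
anchor → Form D (Group 2): y = (13.2/5.2)(11.72 − 17.0) + 56.0 = 42.6

42.6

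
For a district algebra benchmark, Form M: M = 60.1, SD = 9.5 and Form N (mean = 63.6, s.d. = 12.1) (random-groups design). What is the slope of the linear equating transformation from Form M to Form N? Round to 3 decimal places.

1.274

A = SD_Y / SD_X = 12.1 / 9.5 = 1.274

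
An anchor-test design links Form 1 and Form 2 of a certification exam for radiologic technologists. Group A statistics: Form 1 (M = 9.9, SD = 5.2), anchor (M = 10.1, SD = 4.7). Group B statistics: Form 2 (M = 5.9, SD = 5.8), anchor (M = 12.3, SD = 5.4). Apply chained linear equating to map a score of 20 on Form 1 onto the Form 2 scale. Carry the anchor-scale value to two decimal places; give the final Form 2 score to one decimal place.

Form 1 → anchor (Group A): v = (4.7/5.2)(20 − 9.9) + 10.1 = 19.23
anchor → Form 2 (Group B): y = (5.8/5.4)(19.23 − 12.3) + 5.9 = 13.3

13.3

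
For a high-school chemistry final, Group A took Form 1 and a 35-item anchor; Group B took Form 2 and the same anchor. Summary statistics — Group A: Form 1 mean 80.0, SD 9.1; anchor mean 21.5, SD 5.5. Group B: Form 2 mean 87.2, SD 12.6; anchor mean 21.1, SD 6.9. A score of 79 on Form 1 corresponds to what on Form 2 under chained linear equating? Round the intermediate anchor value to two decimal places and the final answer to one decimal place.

Form 1 → anchor (Group A): v = (5.5/9.1)(79 − 80.0) + 21.5 = 20.90
anchor → Form 2 (Group B): y = (12.6/6.9)(20.90 − 21.1) + 87.2 = 86.8

86.8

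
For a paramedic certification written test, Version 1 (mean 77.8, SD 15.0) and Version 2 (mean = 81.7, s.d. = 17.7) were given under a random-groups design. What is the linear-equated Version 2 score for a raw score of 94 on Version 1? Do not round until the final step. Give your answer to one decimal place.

100.8

Linear equating: y = (SD_Y/SD_X)(x − M_X) + M_Y
y = (17.7/15.0)(94 − 77.8) + 81.7
y = 1.180000 × 16.2 + 81.7 = 19.1160 + 81.7 = 100.8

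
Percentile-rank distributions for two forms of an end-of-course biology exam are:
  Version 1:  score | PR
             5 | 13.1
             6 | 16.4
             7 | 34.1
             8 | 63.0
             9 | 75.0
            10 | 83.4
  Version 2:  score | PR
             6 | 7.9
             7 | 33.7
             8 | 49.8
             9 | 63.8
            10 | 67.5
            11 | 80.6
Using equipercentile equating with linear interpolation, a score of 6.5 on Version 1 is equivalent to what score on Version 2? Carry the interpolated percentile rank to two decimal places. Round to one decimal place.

6.7

PR of 6.5 on Version 1: 16.4 + (6.5 − 6)/(7 − 6) × (34.1 − 16.4) = 25.25
On Version 2, PR 25.25 falls between score 6 (PR 7.9) and 7 (PR 33.7).
Interpolate: 6 + (25.25 − 7.9)/(33.7 − 7.9) × (7 − 6) = 6.7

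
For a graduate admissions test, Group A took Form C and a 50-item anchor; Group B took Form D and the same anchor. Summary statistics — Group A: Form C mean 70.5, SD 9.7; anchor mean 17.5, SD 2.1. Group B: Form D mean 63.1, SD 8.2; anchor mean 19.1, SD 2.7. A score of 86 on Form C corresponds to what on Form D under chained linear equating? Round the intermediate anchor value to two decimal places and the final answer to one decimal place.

68.4

Form C → anchor (Group A): v = (2.1/9.7)(86 − 70.5) + 17.5 = 20.86
anchor → Form D (Group B): y = (8.2/2.7)(20.86 − 19.1) + 63.1 = 68.4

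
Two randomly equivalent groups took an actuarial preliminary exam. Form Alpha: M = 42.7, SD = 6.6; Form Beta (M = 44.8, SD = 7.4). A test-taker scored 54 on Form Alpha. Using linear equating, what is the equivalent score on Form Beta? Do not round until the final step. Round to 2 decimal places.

57.47

Linear equating: y = (SD_Y/SD_X)(x − M_X) + M_Y
y = (7.4/6.6)(54 − 42.7) + 44.8
y = 1.121212 × 11.3 + 44.8 = 12.6697 + 44.8 = 57.47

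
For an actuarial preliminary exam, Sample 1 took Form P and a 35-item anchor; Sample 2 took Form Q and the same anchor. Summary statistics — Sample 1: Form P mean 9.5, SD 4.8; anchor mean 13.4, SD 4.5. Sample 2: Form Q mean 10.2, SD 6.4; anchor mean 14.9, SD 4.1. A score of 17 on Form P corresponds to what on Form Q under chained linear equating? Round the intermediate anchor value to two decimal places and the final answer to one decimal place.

18.8

Form P → anchor (Sample 1): v = (4.5/4.8)(17 − 9.5) + 13.4 = 20.43
anchor → Form Q (Sample 2): y = (6.4/4.1)(20.43 − 14.9) + 10.2 = 18.8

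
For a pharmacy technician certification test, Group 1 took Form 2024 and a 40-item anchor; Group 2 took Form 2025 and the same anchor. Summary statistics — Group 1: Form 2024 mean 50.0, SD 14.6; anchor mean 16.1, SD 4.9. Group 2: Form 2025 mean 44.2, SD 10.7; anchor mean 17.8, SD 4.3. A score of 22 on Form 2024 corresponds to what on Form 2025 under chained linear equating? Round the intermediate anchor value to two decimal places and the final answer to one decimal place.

16.6

Form 2024 → anchor (Group 1): v = (4.9/14.6)(22 − 50.0) + 16.1 = 6.70
anchor → Form 2025 (Group 2): y = (10.7/4.3)(6.70 − 17.8) + 44.2 = 16.6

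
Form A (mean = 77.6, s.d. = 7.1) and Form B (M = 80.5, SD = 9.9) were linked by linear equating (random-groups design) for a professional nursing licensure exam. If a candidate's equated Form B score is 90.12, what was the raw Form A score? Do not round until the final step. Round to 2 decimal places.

84.50

Invert y = (SD_Y/SD_X)(x − M_X) + M_Y:
x = (SD_X/SD_Y)(y − M_Y) + M_X = (7.1/9.9)(90.12 − 80.5) + 77.6
x = 0.717172 × 9.620 + 77.6 = 84.50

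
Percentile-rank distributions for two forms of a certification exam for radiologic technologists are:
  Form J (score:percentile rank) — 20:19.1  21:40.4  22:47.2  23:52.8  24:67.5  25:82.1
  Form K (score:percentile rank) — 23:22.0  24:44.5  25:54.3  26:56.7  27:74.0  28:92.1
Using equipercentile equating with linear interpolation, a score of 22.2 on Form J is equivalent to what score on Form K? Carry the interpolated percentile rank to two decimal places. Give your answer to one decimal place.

PR of 22.2 on Form J: 47.2 + (22.2 − 22)/(23 − 22) × (52.8 − 47.2) = 48.32
On Form K, PR 48.32 falls between score 24 (PR 44.5) and 25 (PR 54.3).
Interpolate: 24 + (48.32 − 44.5)/(54.3 − 44.5) × (25 − 24) = 24.4

24.4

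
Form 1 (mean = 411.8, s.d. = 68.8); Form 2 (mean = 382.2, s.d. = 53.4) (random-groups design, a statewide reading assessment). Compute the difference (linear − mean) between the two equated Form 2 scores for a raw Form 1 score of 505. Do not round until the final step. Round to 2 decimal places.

Mean-equated: 505 + (382.2 − 411.8) = 475.40
Linear-equated: (53.4/68.8)(505 − 411.8) + 382.2 = 454.538
Difference = 454.538 − 475.40 = -20.86

-20.86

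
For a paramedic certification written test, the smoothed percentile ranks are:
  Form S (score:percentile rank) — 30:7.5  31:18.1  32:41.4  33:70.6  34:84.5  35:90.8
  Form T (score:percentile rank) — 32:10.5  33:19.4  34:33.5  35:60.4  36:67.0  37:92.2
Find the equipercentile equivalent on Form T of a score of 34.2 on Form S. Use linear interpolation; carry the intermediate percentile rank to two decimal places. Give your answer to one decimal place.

PR of 34.2 on Form S: 84.5 + (34.2 − 34)/(35 − 34) × (90.8 − 84.5) = 85.76
On Form T, PR 85.76 falls between score 36 (PR 67.0) and 37 (PR 92.2).
Interpolate: 36 + (85.76 − 67.0)/(92.2 − 67.0) × (37 − 36) = 36.7

36.7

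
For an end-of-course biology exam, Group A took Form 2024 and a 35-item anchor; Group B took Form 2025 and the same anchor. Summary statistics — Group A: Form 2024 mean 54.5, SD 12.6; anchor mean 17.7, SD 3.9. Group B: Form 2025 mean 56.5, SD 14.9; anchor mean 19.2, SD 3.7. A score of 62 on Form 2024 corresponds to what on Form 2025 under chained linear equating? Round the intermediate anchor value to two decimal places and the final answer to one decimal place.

59.8

Form 2024 → anchor (Group A): v = (3.9/12.6)(62 − 54.5) + 17.7 = 20.02
anchor → Form 2025 (Group B): y = (14.9/3.7)(20.02 − 19.2) + 56.5 = 59.8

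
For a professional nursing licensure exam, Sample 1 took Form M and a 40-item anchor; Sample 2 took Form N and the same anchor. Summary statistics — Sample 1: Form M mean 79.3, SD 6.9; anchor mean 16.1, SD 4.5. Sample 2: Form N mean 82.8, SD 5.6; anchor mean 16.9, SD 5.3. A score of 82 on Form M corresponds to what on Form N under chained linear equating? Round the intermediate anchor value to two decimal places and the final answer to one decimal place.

83.8

Form M → anchor (Sample 1): v = (4.5/6.9)(82 − 79.3) + 16.1 = 17.86
anchor → Form N (Sample 2): y = (5.6/5.3)(17.86 − 16.9) + 82.8 = 83.8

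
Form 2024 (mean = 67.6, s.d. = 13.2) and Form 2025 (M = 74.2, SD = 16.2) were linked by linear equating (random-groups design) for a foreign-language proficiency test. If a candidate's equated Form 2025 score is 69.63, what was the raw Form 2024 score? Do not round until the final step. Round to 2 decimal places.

Invert y = (SD_Y/SD_X)(x − M_X) + M_Y:
x = (SD_X/SD_Y)(y − M_Y) + M_X = (13.2/16.2)(69.63 − 74.2) + 67.6
x = 0.814815 × -4.570 + 67.6 = 63.88

63.88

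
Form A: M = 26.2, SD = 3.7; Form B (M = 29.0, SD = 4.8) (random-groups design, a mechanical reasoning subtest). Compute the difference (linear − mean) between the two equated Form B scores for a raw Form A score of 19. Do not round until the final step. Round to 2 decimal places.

Mean-equated: 19 + (29.0 − 26.2) = 21.80
Linear-equated: (4.8/3.7)(19 − 26.2) + 29.0 = 19.659
Difference = 19.659 − 21.80 = -2.14

-2.14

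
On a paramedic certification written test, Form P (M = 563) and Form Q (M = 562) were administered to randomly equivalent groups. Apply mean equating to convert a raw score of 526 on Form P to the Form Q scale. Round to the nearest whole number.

525

Mean equating: y = x + (M_Y − M_X) = 526 + (562 − 563) = 525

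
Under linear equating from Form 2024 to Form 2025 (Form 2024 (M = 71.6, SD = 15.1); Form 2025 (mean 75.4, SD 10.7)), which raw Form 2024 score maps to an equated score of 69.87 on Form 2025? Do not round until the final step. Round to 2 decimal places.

63.80

Invert y = (SD_Y/SD_X)(x − M_X) + M_Y:
x = (SD_X/SD_Y)(y − M_Y) + M_X = (15.1/10.7)(69.87 − 75.4) + 71.6
x = 1.411215 × -5.530 + 71.6 = 63.80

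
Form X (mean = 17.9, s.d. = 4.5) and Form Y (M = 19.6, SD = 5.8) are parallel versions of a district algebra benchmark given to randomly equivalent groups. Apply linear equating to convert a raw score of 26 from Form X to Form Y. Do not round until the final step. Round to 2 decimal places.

Linear equating: y = (SD_Y/SD_X)(x − M_X) + M_Y
y = (5.8/4.5)(26 − 17.9) + 19.6
y = 1.288889 × 8.1 + 19.6 = 10.4400 + 19.6 = 30.04

30.04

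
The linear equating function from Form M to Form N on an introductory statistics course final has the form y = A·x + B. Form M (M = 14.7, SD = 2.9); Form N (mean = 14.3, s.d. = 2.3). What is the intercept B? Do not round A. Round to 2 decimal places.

2.64

A = SD_Y / SD_X = 2.3 / 2.9 = 0.793103
B = M_Y − A·M_X = 14.3 − 0.793103 × 14.7 = 2.64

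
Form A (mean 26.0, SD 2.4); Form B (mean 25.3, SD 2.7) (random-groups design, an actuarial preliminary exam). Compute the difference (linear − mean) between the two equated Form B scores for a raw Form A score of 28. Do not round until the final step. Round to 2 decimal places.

0.25

Mean-equated: 28 + (25.3 − 26.0) = 27.30
Linear-equated: (2.7/2.4)(28 − 26.0) + 25.3 = 27.550
Difference = 27.550 − 27.30 = 0.25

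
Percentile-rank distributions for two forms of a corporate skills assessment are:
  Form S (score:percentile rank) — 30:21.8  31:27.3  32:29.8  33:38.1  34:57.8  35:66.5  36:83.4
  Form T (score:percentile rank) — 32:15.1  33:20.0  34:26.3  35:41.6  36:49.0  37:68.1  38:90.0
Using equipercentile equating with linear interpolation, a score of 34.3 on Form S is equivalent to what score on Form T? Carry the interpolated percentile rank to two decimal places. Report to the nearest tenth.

36.6

PR of 34.3 on Form S: 57.8 + (34.3 − 34)/(35 − 34) × (66.5 − 57.8) = 60.41
On Form T, PR 60.41 falls between score 36 (PR 49.0) and 37 (PR 68.1).
Interpolate: 36 + (60.41 − 49.0)/(68.1 − 49.0) × (37 − 36) = 36.6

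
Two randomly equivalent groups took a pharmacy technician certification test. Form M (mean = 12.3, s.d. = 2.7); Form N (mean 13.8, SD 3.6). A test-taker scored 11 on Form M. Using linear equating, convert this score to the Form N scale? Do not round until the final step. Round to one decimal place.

12.1

Linear equating: y = (SD_Y/SD_X)(x − M_X) + M_Y
y = (3.6/2.7)(11 − 12.3) + 13.8
y = 1.333333 × -1.3 + 13.8 = -1.7333 + 13.8 = 12.1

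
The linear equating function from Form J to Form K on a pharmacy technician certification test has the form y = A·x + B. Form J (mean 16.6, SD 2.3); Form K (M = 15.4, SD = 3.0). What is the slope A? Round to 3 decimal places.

A = SD_Y / SD_X = 3.0 / 2.3 = 1.304

1.304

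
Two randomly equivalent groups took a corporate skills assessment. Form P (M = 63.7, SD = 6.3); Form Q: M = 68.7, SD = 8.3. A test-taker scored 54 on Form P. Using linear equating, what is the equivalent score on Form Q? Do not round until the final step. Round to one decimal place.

55.9

Linear equating: y = (SD_Y/SD_X)(x − M_X) + M_Y
y = (8.3/6.3)(54 − 63.7) + 68.7
y = 1.317460 × -9.7 + 68.7 = -12.7794 + 68.7 = 55.9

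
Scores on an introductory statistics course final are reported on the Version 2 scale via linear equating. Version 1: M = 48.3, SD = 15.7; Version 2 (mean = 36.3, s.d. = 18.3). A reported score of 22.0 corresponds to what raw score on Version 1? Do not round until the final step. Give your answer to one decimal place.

36.0

Invert y = (SD_Y/SD_X)(x − M_X) + M_Y:
x = (SD_X/SD_Y)(y − M_Y) + M_X = (15.7/18.3)(22.0 − 36.3) + 48.3
x = 0.857923 × -14.300 + 48.3 = 36.0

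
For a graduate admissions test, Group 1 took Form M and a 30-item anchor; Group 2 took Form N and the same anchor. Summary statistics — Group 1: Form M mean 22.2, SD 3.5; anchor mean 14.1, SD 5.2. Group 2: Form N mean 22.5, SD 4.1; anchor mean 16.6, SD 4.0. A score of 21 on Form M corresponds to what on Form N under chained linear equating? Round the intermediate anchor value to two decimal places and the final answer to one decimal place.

Form M → anchor (Group 1): v = (5.2/3.5)(21 − 22.2) + 14.1 = 12.32
anchor → Form N (Group 2): y = (4.1/4.0)(12.32 − 16.6) + 22.5 = 18.1

18.1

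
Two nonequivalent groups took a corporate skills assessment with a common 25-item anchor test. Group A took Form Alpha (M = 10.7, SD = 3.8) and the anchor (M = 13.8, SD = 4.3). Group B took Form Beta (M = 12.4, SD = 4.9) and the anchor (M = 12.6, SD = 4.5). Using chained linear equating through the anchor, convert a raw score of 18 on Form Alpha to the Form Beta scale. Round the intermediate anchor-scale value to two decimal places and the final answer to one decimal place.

22.7

Form Alpha → anchor (Group A): v = (4.3/3.8)(18 − 10.7) + 13.8 = 22.06
anchor → Form Beta (Group B): y = (4.9/4.5)(22.06 − 12.6) + 12.4 = 22.7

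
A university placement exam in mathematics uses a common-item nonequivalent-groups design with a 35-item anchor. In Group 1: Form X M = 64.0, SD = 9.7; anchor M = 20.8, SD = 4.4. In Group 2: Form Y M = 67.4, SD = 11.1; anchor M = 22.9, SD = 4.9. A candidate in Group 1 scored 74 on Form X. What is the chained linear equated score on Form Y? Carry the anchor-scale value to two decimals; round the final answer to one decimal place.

72.9

Form X → anchor (Group 1): v = (4.4/9.7)(74 − 64.0) + 20.8 = 25.34
anchor → Form Y (Group 2): y = (11.1/4.9)(25.34 − 22.9) + 67.4 = 72.9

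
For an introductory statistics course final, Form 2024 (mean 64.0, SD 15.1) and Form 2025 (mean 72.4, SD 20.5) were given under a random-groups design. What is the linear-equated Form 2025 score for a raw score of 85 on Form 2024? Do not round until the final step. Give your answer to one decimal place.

Linear equating: y = (SD_Y/SD_X)(x − M_X) + M_Y
y = (20.5/15.1)(85 − 64.0) + 72.4
y = 1.357616 × 21.0 + 72.4 = 28.5099 + 72.4 = 100.9

100.9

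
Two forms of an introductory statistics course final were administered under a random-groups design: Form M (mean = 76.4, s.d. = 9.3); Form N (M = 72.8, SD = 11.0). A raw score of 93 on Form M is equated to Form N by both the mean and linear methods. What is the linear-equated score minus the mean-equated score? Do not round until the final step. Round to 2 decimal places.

3.03

Mean-equated: 93 + (72.8 − 76.4) = 89.40
Linear-equated: (11.0/9.3)(93 − 76.4) + 72.8 = 92.434
Difference = 92.434 − 89.40 = 3.03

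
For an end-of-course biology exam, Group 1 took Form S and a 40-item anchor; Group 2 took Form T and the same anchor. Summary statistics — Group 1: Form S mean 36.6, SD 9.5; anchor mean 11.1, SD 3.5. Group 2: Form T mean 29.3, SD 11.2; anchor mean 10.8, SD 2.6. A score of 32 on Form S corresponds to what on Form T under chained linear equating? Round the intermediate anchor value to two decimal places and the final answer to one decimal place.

Form S → anchor (Group 1): v = (3.5/9.5)(32 − 36.6) + 11.1 = 9.41
anchor → Form T (Group 2): y = (11.2/2.6)(9.41 − 10.8) + 29.3 = 23.3

23.3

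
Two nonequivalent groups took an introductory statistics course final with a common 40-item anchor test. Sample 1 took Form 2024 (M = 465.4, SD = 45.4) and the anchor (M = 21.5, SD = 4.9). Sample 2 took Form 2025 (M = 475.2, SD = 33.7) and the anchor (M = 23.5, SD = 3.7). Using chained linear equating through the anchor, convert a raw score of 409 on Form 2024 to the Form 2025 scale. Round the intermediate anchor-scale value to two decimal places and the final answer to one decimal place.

401.5

Form 2024 → anchor (Sample 1): v = (4.9/45.4)(409 − 465.4) + 21.5 = 15.41
anchor → Form 2025 (Sample 2): y = (33.7/3.7)(15.41 − 23.5) + 475.2 = 401.5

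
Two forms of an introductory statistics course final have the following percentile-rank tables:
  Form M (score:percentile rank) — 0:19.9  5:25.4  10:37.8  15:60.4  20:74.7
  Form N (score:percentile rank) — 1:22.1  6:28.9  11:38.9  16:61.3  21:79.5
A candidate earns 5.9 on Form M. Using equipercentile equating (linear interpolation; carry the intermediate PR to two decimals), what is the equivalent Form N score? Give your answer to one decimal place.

5.1

PR of 5.9 on Form M: 25.4 + (5.9 − 5)/(10 − 5) × (37.8 − 25.4) = 27.63
On Form N, PR 27.63 falls between score 1 (PR 22.1) and 6 (PR 28.9).
Interpolate: 1 + (27.63 − 22.1)/(28.9 − 22.1) × (6 − 1) = 5.1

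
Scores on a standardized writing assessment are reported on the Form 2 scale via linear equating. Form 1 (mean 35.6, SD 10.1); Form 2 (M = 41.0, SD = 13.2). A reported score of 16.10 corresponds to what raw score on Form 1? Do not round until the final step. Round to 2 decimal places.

16.55

Invert y = (SD_Y/SD_X)(x − M_X) + M_Y:
x = (SD_X/SD_Y)(y − M_Y) + M_X = (10.1/13.2)(16.10 − 41.0) + 35.6
x = 0.765152 × -24.900 + 35.6 = 16.55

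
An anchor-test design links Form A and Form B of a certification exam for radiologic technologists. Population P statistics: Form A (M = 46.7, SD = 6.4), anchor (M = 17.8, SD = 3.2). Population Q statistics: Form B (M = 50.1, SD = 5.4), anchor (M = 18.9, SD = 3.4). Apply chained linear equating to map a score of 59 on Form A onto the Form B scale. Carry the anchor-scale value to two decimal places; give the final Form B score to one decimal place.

58.1

Form A → anchor (Population P): v = (3.2/6.4)(59 − 46.7) + 17.8 = 23.95
anchor → Form B (Population Q): y = (5.4/3.4)(23.95 − 18.9) + 50.1 = 58.1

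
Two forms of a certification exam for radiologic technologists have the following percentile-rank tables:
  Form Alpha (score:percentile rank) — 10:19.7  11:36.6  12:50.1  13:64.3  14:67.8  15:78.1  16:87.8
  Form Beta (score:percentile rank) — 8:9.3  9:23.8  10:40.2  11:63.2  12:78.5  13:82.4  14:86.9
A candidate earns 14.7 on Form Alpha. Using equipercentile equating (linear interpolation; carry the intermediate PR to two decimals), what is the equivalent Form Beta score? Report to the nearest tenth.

11.8

PR of 14.7 on Form Alpha: 67.8 + (14.7 − 14)/(15 − 14) × (78.1 − 67.8) = 75.01
On Form Beta, PR 75.01 falls between score 11 (PR 63.2) and 12 (PR 78.5).
Interpolate: 11 + (75.01 − 63.2)/(78.5 − 63.2) × (12 − 11) = 11.8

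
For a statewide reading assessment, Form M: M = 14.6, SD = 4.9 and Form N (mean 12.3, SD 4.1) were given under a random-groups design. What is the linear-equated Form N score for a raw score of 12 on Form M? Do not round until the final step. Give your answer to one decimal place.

Linear equating: y = (SD_Y/SD_X)(x − M_X) + M_Y
y = (4.1/4.9)(12 − 14.6) + 12.3
y = 0.836735 × -2.6 + 12.3 = -2.1755 + 12.3 = 10.1

10.1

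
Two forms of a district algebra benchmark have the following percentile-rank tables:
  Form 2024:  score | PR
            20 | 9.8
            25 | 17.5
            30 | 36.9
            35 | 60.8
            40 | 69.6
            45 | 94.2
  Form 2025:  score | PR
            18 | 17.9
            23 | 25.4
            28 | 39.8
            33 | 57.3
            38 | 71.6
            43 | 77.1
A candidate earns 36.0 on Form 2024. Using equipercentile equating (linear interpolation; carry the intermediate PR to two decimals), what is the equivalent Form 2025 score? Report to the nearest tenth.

PR of 36.0 on Form 2024: 60.8 + (36.0 − 35)/(40 − 35) × (69.6 − 60.8) = 62.56
On Form 2025, PR 62.56 falls between score 33 (PR 57.3) and 38 (PR 71.6).
Interpolate: 33 + (62.56 − 57.3)/(71.6 − 57.3) × (38 − 33) = 34.8

34.8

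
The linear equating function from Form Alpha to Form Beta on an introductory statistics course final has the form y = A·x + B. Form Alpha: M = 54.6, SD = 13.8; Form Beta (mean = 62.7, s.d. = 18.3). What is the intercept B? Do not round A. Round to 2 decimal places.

A = SD_Y / SD_X = 18.3 / 13.8 = 1.326087
B = M_Y − A·M_X = 62.7 − 1.326087 × 54.6 = -9.70

-9.70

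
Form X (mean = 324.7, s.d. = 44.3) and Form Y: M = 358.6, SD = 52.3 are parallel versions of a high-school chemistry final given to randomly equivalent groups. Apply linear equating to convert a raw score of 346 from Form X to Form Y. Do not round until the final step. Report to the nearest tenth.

Linear equating: y = (SD_Y/SD_X)(x − M_X) + M_Y
y = (52.3/44.3)(346 − 324.7) + 358.6
y = 1.180587 × 21.3 + 358.6 = 25.1465 + 358.6 = 383.7

383.7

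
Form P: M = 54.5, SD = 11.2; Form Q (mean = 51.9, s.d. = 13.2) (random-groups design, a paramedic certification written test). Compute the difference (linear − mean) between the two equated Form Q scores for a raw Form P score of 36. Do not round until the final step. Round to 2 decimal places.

Mean-equated: 36 + (51.9 − 54.5) = 33.40
Linear-equated: (13.2/11.2)(36 − 54.5) + 51.9 = 30.096
Difference = 30.096 − 33.40 = -3.30

-3.30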